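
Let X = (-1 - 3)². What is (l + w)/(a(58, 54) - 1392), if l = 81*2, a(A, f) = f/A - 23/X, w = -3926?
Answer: 1746496/646123 ≈ 2.7030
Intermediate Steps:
X = 16 (X = (-4)² = 16)
a(A, f) = -23/16 + f/A (a(A, f) = f/A - 23/16 = -23/16 + f/A)
l = 162
(l + w)/(a(58, 54) - 1392) = (162 - 3926)/((-23/16 + 54/58) - 1392) = -3764/((-23/16 + 54*(1/58)) - 1392) = -3764/((-23/16 + 27/29) - 1392) = -3764/(-235/464 - 1392) = -3764/(-646123/464) = -3764*(-464/646123) = 1746496/646123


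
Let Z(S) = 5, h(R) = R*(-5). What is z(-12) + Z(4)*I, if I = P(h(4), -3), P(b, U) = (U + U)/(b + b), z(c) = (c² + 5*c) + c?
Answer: 291/4 ≈ 72.750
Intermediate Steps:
h(R) = -5*R
z(c) = c² + 6*c
P(b, U) = U/b (P(b, U) = (2*U)/((2*b)) = (2*U)*(1/(2*b)) = U/b)
I = 3/20 (I = -3/((-5*4)) = -3/(-20) = -3*(-1/20) = 3/20 ≈ 0.15000)
z(-12) + Z(4)*I = -12*(6 - 12) + 5*(3/20) = -12*(-6) + ¾ = 72 + ¾ = 291/4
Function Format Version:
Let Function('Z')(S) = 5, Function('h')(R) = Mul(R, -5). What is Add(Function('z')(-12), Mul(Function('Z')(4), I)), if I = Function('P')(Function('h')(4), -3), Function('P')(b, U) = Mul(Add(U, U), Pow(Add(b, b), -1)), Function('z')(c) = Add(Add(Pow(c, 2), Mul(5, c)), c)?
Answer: Rational(291, 4) ≈ 72.750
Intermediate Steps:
Function('h')(R) = Mul(-5, R)
Function('z')(c) = Add(Pow(c, 2), Mul(6, c))
Function('P')(b, U) = Mul(U, Pow(b, -1)) (Function('P')(b, U) = Mul(Mul(2, U), Pow(Mul(2, b), -1)) = Mul(Mul(2, U), Mul(Rational(1, 2), Pow(b, -1))) = Mul(U, Pow(b, -1)))
I = Rational(3, 20) (I = Mul(-3, Pow(Mul(-5, 4), -1)) = Mul(-3, Pow(-20, -1)) = Mul(-3, Rational(-1, 20)) = Rational(3, 20) ≈ 0.15000)
Add(Function('z')(-12), Mul(Function('Z')(4), I)) = Add(Mul(-12, Add(6, -12)), Mul(5, Rational(3, 20))) = Add(Mul(-12, -6), Rational(3, 4)) = Add(72, Rational(3, 4)) = Rational(291, 4)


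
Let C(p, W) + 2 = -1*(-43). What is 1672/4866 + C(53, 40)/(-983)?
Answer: 722035/2391639 ≈ 0.30190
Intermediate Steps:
C(p, W) = 41 (C(p, W) = -2 - 1*(-43) = -2 + 43 = 41)
1672/4866 + C(53, 40)/(-983) = 1672/4866 + 41/(-983) = 1672*(1/4866) + 41*(-1/983) = 836/2433 - 41/983 = 722035/2391639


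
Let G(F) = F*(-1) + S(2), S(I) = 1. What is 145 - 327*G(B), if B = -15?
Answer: -5087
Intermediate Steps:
G(F) = 1 - F (G(F) = F*(-1) + 1 = -F + 1 = 1 - F)
145 - 327*G(B) = 145 - 327*(1 - 1*(-15)) = 145 - 327*(1 + 15) = 145 - 327*16 = 145 - 5232 = -5087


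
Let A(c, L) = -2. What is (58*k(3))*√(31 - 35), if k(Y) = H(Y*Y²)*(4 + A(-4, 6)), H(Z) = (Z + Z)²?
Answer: 676512*I ≈ 6.7651e+5*I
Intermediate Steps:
H(Z) = 4*Z² (H(Z) = (2*Z)² = 4*Z²)
k(Y) = 8*Y⁶ (k(Y) = (4*(Y*Y²)²)*(4 - 2) = (4*(Y³)²)*2 = (4*Y⁶)*2 = 8*Y⁶)
(58*k(3))*√(31 - 35) = (58*(8*3⁶))*√(31 - 35) = (58*(8*729))*√(-4) = (58*5832)*(2*I) = 338256*(2*I) = 676512*I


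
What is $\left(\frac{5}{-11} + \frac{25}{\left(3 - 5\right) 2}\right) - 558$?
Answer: $- \frac{24847}{44} \approx -564.7$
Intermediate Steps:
$\left(\frac{5}{-11} + \frac{25}{\left(3 - 5\right) 2}\right) - 558 = \left(5 \left(- \frac{1}{11}\right) + \frac{25}{\left(-2\right) 2}\right) - 558 = \left(- \frac{5}{11} + \frac{25}{-4}\right) - 558 = \left(- \frac{5}{11} + 25 \left(- \frac{1}{4}\right)\right) - 558 = \left(- \frac{5}{11} - \frac{25}{4}\right) - 558 = - \frac{295}{44} - 558 = - \frac{24847}{44}$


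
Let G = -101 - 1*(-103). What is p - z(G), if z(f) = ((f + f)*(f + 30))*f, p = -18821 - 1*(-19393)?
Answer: 316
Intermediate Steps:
G = 2 (G = -101 + 103 = 2)
p = 572 (p = -18821 + 19393 = 572)
z(f) = 2*f²*(30 + f) (z(f) = ((2*f)*(30 + f))*f = (2*f*(30 + f))*f = 2*f²*(30 + f))
p - z(G) = 572 - 2*2²*(30 + 2) = 572 - 2*4*32 = 572 - 1*256 = 572 - 256 = 316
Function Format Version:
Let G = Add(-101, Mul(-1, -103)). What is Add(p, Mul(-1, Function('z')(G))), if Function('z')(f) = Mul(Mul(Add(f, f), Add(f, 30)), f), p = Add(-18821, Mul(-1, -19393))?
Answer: 316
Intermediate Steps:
G = 2 (G = Add(-101, 103) = 2)
p = 572 (p = Add(-18821, 19393) = 572)
Function('z')(f) = Mul(2, Pow(f, 2), Add(30, f)) (Function('z')(f) = Mul(Mul(Mul(2, f), Add(30, f)), f) = Mul(Mul(2, f, Add(30, f)), f) = Mul(2, Pow(f, 2), Add(30, f)))
Add(p, Mul(-1, Function('z')(G))) = Add(572, Mul(-1, Mul(2, Pow(2, 2), Add(30, 2)))) = Add(572, Mul(-1, Mul(2, 4, 32))) = Add(572, Mul(-1, 256)) = Add(572, -256) = 316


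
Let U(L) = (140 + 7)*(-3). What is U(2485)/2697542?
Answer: -441/2697542 ≈ -0.00016348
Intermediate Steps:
U(L) = -441 (U(L) = 147*(-3) = -441)
U(2485)/2697542 = -441/2697542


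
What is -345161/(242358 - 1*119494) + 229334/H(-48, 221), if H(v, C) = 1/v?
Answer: -1352491188809/122864 ≈ -1.1008e+7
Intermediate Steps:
-345161/(242358 - 1*119494) + 229334/H(-48, 221) = -345161/(242358 - 1*119494) + 229334/(1/(-48)) = -345161/(242358 - 119494) + 229334/(-1/48) = -345161/122864 + 229334*(-48) = -345161*1/122864 - 11008032 = -345161/122864 - 11008032 = -1352491188809/122864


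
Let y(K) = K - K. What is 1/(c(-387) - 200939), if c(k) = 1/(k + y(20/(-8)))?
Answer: -387/77763394 ≈ -4.9766e-6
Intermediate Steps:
y(K) = 0
c(k) = 1/k (c(k) = 1/(k + 0) = 1/k)
1/(c(-387) - 200939) = 1/(1/(-387) - 200939) = 1/(-1/387 - 200939) = 1/(-77763394/387) = -387/77763394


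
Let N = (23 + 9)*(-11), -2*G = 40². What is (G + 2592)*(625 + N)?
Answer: 489216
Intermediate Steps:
G = -800 (G = -½*40² = -½*1600 = -800)
N = -352 (N = 32*(-11) = -352)
(G + 2592)*(625 + N) = (-800 + 2592)*(625 - 352) = 1792*273 = 489216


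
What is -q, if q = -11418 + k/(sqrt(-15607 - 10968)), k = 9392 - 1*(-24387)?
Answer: 11418 + 33779*I*sqrt(1063)/5315 ≈ 11418.0 + 207.21*I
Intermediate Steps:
k = 33779 (k = 9392 + 24387 = 33779)
q = -11418 - 33779*I*sqrt(1063)/5315 (q = -11418 + 33779/(sqrt(-15607 - 10968)) = -11418 + 33779/(sqrt(-26575)) = -11418 + 33779/((5*I*sqrt(1063))) = -11418 + 33779*(-I*sqrt(1063)/5315) = -11418 - 33779*I*sqrt(1063)/5315 ≈ -11418.0 - 207.21*I)
-q = -(-11418 - 33779*I*sqrt(1063)/5315) = 11418 + 33779*I*sqrt(1063)/5315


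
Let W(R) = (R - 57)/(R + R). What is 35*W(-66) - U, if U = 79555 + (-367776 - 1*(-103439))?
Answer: 8131843/44 ≈ 1.8481e+5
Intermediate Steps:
W(R) = (-57 + R)/(2*R) (W(R) = (-57 + R)/((2*R)) = (-57 + R)*(1/(2*R)) = (-57 + R)/(2*R))
U = -184782 (U = 79555 + (-367776 + 103439) = 79555 - 264337 = -184782)
35*W(-66) - U = 35*((1/2)*(-57 - 66)/(-66)) - 1*(-184782) = 35*((1/2)*(-1/66)*(-123)) + 184782 = 35*(41/44) + 184782 = 1435/44 + 184782 = 8131843/44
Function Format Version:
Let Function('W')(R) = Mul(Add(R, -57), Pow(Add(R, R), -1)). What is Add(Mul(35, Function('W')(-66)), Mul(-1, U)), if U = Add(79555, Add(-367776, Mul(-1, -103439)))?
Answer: Rational(8131843, 44) ≈ 1.8481e+5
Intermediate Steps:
Function('W')(R) = Mul(Rational(1, 2), Pow(R, -1), Add(-57, R)) (Function('W')(R) = Mul(Add(-57, R), Pow(Mul(2, R), -1)) = Mul(Add(-57, R), Mul(Rational(1, 2), Pow(R, -1))) = Mul(Rational(1, 2), Pow(R, -1), Add(-57, R)))
U = -184782 (U = Add(79555, Add(-367776, 103439)) = Add(79555, -264337) = -184782)
Add(Mul(35, Function('W')(-66)), Mul(-1, U)) = Add(Mul(35, Mul(Rational(1, 2), Pow(-66, -1), Add(-57, -66))), Mul(-1, -184782)) = Add(Mul(35, Mul(Rational(1, 2), Rational(-1, 66), -123)), 184782) = Add(Mul(35, Rational(41, 44)), 184782) = Add(Rational(1435, 44), 184782) = Rational(8131843, 44)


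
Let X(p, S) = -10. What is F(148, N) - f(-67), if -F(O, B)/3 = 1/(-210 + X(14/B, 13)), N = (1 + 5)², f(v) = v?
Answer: 14743/220 ≈ 67.014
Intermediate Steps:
N = 36 (N = 6² = 36)
F(O, B) = 3/220 (F(O, B) = -3/(-210 - 10) = -3/(-220) = -3*(-1/220) = 3/220)
F(148, N) - f(-67) = 3/220 - 1*(-67) = 3/220 + 67 = 14743/220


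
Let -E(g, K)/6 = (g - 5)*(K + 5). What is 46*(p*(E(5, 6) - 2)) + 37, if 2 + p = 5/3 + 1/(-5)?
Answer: 1291/15 ≈ 86.067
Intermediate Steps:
p = -8/15 (p = -2 + (5/3 + 1/(-5)) = -2 + (5*(⅓) + 1*(-⅕)) = -2 + (5/3 - ⅕) = -2 + 22/15 = -8/15 ≈ -0.53333)
E(g, K) = -6*(-5 + g)*(5 + K) (E(g, K) = -6*(g - 5)*(K + 5) = -6*(-5 + g)*(5 + K))
46*(p*(E(5, 6) - 2)) + 37 = 46*(-8*((150 - 30*5 + 30*6 - 6*6*5) - 2)/15) + 37 = 46*(-8*((150 - 150 + 180 - 180) - 2)/15) + 37 = 46*(-8*(0 - 2)/15) + 37 = 46*(-8/15*(-2)) + 37 = 46*(16/15) + 37 = 736/15 + 37 = 1291/15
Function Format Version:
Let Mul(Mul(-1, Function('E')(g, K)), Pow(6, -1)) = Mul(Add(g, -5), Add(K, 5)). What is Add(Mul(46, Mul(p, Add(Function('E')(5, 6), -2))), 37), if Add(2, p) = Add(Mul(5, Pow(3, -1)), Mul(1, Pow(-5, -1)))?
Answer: Rational(1291, 15) ≈ 86.067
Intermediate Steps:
p = Rational(-8, 15) (p = Add(-2, Add(Mul(5, Pow(3, -1)), Mul(1, Pow(-5, -1)))) = Add(-2, Add(Mul(5, Rational(1, 3)), Mul(1, Rational(-1, 5)))) = Add(-2, Add(Rational(5, 3), Rational(-1, 5))) = Add(-2, Rational(22, 15)) = Rational(-8, 15) ≈ -0.53333)
Function('E')(g, K) = Mul(-6, Add(-5, g), Add(5, K)) (Function('E')(g, K) = Mul(-6, Mul(Add(g, -5), Add(K, 5))) = Mul(-6, Mul(Add(-5, g), Add(5, K))) = Mul(-6, Add(-5, g), Add(5, K)))
Add(Mul(46, Mul(p, Add(Function('E')(5, 6), -2))), 37) = Add(Mul(46, Mul(Rational(-8, 15), Add(Add(150, Mul(-30, 5), Mul(30, 6), Mul(-6, 6, 5)), -2))), 37) = Add(Mul(46, Mul(Rational(-8, 15), Add(Add(150, -150, 180, -180), -2))), 37) = Add(Mul(46, Mul(Rational(-8, 15), Add(0, -2))), 37) = Add(Mul(46, Mul(Rational(-8, 15), -2)), 37) = Add(Mul(46, Rational(16, 15)), 37) = Add(Rational(736, 15), 37) = Rational(1291, 15)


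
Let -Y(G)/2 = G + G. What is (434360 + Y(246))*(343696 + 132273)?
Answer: 206273541344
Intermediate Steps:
Y(G) = -4*G (Y(G) = -2*(G + G) = -4*G)
(434360 + Y(246))*(343696 + 132273) = (434360 - 4*246)*(343696 + 132273) = (434360 - 984)*475969 = 433376*475969 = 206273541344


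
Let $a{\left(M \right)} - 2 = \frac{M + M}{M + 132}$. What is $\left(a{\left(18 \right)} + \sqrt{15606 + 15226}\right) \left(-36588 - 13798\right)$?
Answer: $- \frac{2821616}{25} - 201544 \sqrt{1927} \approx -8.9602 \cdot 10^{6}$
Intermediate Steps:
$a{\left(M \right)} = 2 + \frac{2 M}{132 + M}$ ($a{\left(M \right)} = 2 + \frac{M + M}{M + 132} = 2 + \frac{2 M}{132 + M}$)
$\left(a{\left(18 \right)} + \sqrt{15606 + 15226}\right) \left(-36588 - 13798\right) = \left(\frac{4 \left(66 + 18\right)}{132 + 18} + \sqrt{15606 + 15226}\right) \left(-36588 - 13798\right) = \left(4 \cdot \frac{1}{150} \cdot 84 + \sqrt{30832}\right) \left(-50386\right) = \left(4 \cdot \frac{1}{150} \cdot 84 + 4 \sqrt{1927}\right) \left(-50386\right) = \left(\frac{56}{25} + 4 \sqrt{1927}\right) \left(-50386\right) = - \frac{2821616}{25} - 201544 \sqrt{1927}$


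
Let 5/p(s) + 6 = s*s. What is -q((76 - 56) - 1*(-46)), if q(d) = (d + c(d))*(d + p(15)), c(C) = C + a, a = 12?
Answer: -694032/73 ≈ -9507.3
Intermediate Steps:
c(C) = 12 + C (c(C) = C + 12 = 12 + C)
p(s) = 5/(-6 + s²) (p(s) = 5/(-6 + s*s) = 5/(-6 + s²))
q(d) = (12 + 2*d)*(5/219 + d) (q(d) = (d + (12 + d))*(d + 5/(-6 + 15²)) = (12 + 2*d)*(d + 5/(-6 + 225)) = (12 + 2*d)*(d + 5/219) = (12 + 2*d)*(5/219 + d))
-q((76 - 56) - 1*(-46)) = -(20/73 + 2*((76 - 56) - 1*(-46))² + 2638*((76 - 56) - 1*(-46))/219) = -(20/73 + 2*(20 + 46)² + 2638*(20 + 46)/219) = -(20/73 + 2*66² + (2638/219)*66) = -(20/73 + 2*4356 + 58036/73) = -(20/73 + 8712 + 58036/73) = -1*694032/73 = -694032/73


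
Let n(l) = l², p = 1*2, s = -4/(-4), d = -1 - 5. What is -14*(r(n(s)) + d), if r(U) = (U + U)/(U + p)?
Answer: 224/3 ≈ 74.667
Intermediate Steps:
d = -6
s = 1 (s = -4*(-¼) = 1)
p = 2
r(U) = 2*U/(2 + U) (r(U) = (U + U)/(U + 2) = (2*U)/(2 + U) = 2*U/(2 + U))
-14*(r(n(s)) + d) = -14*(2*1²/(2 + 1²) - 6) = -14*(2*1/(2 + 1) - 6) = -14*(2*1/3 - 6) = -14*(2*1*(⅓) - 6) = -14*(⅔ - 6) = -14*(-16/3) = 224/3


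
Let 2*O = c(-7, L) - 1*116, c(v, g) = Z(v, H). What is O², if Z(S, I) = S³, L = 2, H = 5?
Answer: 210681/4 ≈ 52670.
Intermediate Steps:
c(v, g) = v³
O = -459/2 (O = ((-7)³ - 1*116)/2 = (-343 - 116)/2 = (½)*(-459) = -459/2 ≈ -229.50)
O² = (-459/2)² = 210681/4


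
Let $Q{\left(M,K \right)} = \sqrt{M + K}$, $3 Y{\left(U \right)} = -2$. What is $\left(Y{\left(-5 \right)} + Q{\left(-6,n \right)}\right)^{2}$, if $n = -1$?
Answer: $\frac{\left(2 - 3 i \sqrt{7}\right)^{2}}{9} \approx -6.5556 - 3.5277 i$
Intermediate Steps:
$Y{\left(U \right)} = - \frac{2}{3}$ ($Y{\left(U \right)} = \frac{1}{3} \left(-2\right) = - \frac{2}{3}$)
$Q{\left(M,K \right)} = \sqrt{K + M}$
$\left(Y{\left(-5 \right)} + Q{\left(-6,n \right)}\right)^{2} = \left(- \frac{2}{3} + \sqrt{-1 - 6}\right)^{2} = \left(- \frac{2}{3} + \sqrt{-7}\right)^{2} = \left(- \frac{2}{3} + i \sqrt{7}\right)^{2}$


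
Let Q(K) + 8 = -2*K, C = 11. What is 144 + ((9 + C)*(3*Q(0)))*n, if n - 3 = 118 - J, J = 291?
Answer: 81744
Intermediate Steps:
Q(K) = -8 - 2*K
n = -170 (n = 3 + (118 - 1*291) = 3 + (118 - 291) = 3 - 173 = -170)
144 + ((9 + C)*(3*Q(0)))*n = 144 + ((9 + 11)*(3*(-8 - 2*0)))*(-170) = 144 + (20*(3*(-8 + 0)))*(-170) = 144 + (20*(3*(-8)))*(-170) = 144 + (20*(-24))*(-170) = 144 - 480*(-170) = 144 + 81600 = 81744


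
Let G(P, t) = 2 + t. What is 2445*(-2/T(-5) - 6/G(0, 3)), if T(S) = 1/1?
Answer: -7824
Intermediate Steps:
T(S) = 1
2445*(-2/T(-5) - 6/G(0, 3)) = 2445*(-2/1 - 6/(2 + 3)) = 2445*(-2*1 - 6/5) = 2445*(-2 - 6*1/5) = 2445*(-2 - 6/5) = 2445*(-16/5) = -7824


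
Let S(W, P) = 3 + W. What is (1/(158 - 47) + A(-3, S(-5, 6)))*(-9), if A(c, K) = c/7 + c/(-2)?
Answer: -5037/518 ≈ -9.7239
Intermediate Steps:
A(c, K) = -5*c/14 (A(c, K) = c*(1/7) + c*(-1/2) = c/7 - c/2 = -5*c/14)
(1/(158 - 47) + A(-3, S(-5, 6)))*(-9) = (1/(158 - 47) - 5/14*(-3))*(-9) = (1/111 + 15/14)*(-9) = (1679/1554)*(-9) = -5037/518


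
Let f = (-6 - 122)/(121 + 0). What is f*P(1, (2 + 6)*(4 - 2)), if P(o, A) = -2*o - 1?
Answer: 384/121 ≈ 3.1736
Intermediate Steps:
f = -128/121 ≈ -1.0579
P(o, A) = -1 - 2*o
f*P(1, (2 + 6)*(4 - 2)) = -128*(-1 - 2*1)/121 = -128*(-1 - 2)/121 = -128/121*(-3) = 384/121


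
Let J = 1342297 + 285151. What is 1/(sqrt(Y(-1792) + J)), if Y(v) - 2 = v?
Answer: sqrt(1625658)/1625658 ≈ 0.00078431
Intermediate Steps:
J = 1627448
Y(v) = 2 + v
1/(sqrt(Y(-1792) + J)) = 1/(sqrt((2 - 1792) + 1627448)) = 1/(sqrt(-1790 + 1627448)) = 1/(sqrt(1625658)) = sqrt(1625658)/1625658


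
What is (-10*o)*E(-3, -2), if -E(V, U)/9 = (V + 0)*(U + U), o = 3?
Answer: 3240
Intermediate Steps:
E(V, U) = -18*U*V (E(V, U) = -9*(V + 0)*(U + U) = -9*V*2*U = -18*U*V)
(-10*o)*E(-3, -2) = (-10*3)*(-18*(-2)*(-3)) = -30*(-108) = 3240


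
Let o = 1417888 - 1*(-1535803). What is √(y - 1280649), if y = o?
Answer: √1673042 ≈ 1293.5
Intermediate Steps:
o = 2953691 (o = 1417888 + 1535803 = 2953691)
y = 2953691
√(y - 1280649) = √(2953691 - 1280649) = √1673042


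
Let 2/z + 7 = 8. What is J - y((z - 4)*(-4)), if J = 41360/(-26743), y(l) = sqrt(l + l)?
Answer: -3156/569 ≈ -5.5466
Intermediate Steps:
z = 2 (z = 2/(-7 + 8) = 2/1 = 2*1 = 2)
y(l) = sqrt(2)*sqrt(l) (y(l) = sqrt(2*l) = sqrt(2)*sqrt(l))
J = -880/569 (J = 41360*(-1/26743) = -880/569 ≈ -1.5466)
J - y((z - 4)*(-4)) = -880/569 - sqrt(2)*sqrt((2 - 4)*(-4)) = -880/569 - sqrt(2)*sqrt(-2*(-4)) = -880/569 - sqrt(2)*sqrt(8) = -880/569 - sqrt(2)*2*sqrt(2) = -880/569 - 1*4 = -880/569 - 4 = -3156/569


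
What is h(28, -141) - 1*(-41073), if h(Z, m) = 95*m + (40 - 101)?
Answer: 27617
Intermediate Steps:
h(Z, m) = -61 + 95*m (h(Z, m) = 95*m - 61 = -61 + 95*m)
h(28, -141) - 1*(-41073) = (-61 + 95*(-141)) - 1*(-41073) = (-61 - 13395) + 41073 = -13456 + 41073 = 27617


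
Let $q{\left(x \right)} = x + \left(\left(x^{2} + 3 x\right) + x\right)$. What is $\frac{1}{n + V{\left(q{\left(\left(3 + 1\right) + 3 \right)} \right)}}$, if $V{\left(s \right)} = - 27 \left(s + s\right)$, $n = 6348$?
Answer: $\frac{1}{1812} \approx 0.00055188$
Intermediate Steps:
$q{\left(x \right)} = x^{2} + 5 x$ ($q{\left(x \right)} = x + \left(x^{2} + 4 x\right) = x^{2} + 5 x$)
$V{\left(s \right)} = - 54 s$ ($V{\left(s \right)} = - 27 \cdot 2 s = - 54 s$)
$\frac{1}{n + V{\left(q{\left(\left(3 + 1\right) + 3 \right)} \right)}} = \frac{1}{6348 - 54 \left(\left(3 + 1\right) + 3\right) \left(5 + \left(\left(3 + 1\right) + 3\right)\right)} = \frac{1}{6348 - 54 \left(4 + 3\right) \left(5 + \left(4 + 3\right)\right)} = \frac{1}{6348 - 54 \cdot 7 \left(5 + 7\right)} = \frac{1}{6348 - 54 \cdot 7 \cdot 12} = \frac{1}{6348 - 4536} = \frac{1}{1812}$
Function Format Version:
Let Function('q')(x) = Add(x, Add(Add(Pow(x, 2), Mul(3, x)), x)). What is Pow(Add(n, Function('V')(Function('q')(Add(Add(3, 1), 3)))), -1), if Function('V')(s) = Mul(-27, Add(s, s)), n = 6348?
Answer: Rational(1, 1812) ≈ 0.00055188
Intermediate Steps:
Function('q')(x) = Add(Pow(x, 2), Mul(5, x)) (Function('q')(x) = Add(x, Add(Pow(x, 2), Mul(4, x))) = Add(Pow(x, 2), Mul(5, x)))
Function('V')(s) = Mul(-54, s) (Function('V')(s) = Mul(-27, Mul(2, s)) = Mul(-54, s))
Pow(Add(n, Function('V')(Function('q')(Add(Add(3, 1), 3)))), -1) = Pow(Add(6348, Mul(-54, Mul(Add(Add(3, 1), 3), Add(5, Add(Add(3, 1), 3))))), -1) = Pow(Add(6348, Mul(-54, Mul(Add(4, 3), Add(5, Add(4, 3))))), -1) = Pow(Add(6348, Mul(-54, Mul(7, Add(5, 7)))), -1) = Pow(Add(6348, Mul(-54, Mul(7, 12))), -1) = Pow(Add(6348, Mul(-54, 84)), -1) = Pow(Add(6348, -4536), -1) = Pow(1812, -1) = Rational(1, 1812)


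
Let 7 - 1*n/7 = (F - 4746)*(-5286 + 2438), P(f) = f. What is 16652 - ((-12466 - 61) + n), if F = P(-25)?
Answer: 95143786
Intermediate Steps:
F = -25
n = -95114607 (n = 49 - 7*(-25 - 4746)*(-5286 + 2438) = 49 - (-33397)*(-2848) = 49 - 7*13587808 = 49 - 95114656 = -95114607)
16652 - ((-12466 - 61) + n) = 16652 - ((-12466 - 61) - 95114607) = 16652 - (-12527 - 95114607) = 16652 - 1*(-95127134) = 16652 + 95127134 = 95143786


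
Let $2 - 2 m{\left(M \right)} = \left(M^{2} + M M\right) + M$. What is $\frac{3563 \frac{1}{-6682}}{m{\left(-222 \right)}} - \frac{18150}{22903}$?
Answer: $- \frac{5963414964211}{7525176963512} \approx -0.79246$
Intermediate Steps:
$m{\left(M \right)} = 1 - M^{2} - \frac{M}{2}$ ($m{\left(M \right)} = 1 - \frac{\left(M^{2} + M M\right) + M}{2} = 1 - \frac{\left(M^{2} + M^{2}\right) + M}{2} = 1 - \frac{2 M^{2} + M}{2} = 1 - \frac{M + 2 M^{2}}{2} = 1 - \left(M^{2} + \frac{M}{2}\right) = 1 - M^{2} - \frac{M}{2}$)
$\frac{3563 \frac{1}{-6682}}{m{\left(-222 \right)}} - \frac{18150}{22903} = \frac{3563 \frac{1}{-6682}}{1 - \left(-222\right)^{2} - -111} - \frac{18150}{22903} = \frac{3563 \left(- \frac{1}{6682}\right)}{1 - 49284 + 111} - \frac{18150}{22903} = - \frac{3563}{6682 \left(1 - 49284 + 111\right)} - \frac{18150}{22903} = - \frac{3563}{6682 \left(-49172\right)} - \frac{18150}{22903} = \left(- \frac{3563}{6682}\right) \left(- \frac{1}{49172}\right) - \frac{18150}{22903} = \frac{3563}{328567304} - \frac{18150}{22903} = - \frac{5963414964211}{7525176963512}$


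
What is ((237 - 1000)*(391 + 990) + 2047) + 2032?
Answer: -1049624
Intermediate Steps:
((237 - 1000)*(391 + 990) + 2047) + 2032 = (-763*1381 + 2047) + 2032 = (-1053703 + 2047) + 2032 = -1051656 + 2032 = -1049624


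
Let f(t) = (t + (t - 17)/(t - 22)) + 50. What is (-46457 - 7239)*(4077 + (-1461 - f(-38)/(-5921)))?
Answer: -80488652848/573 ≈ -1.4047e+8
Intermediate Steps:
f(t) = 50 + t + (-17 + t)/(-22 + t) (f(t) = (t + (-17 + t)/(-22 + t)) + 50 = 50 + t + (-17 + t)/(-22 + t))
(-46457 - 7239)*(4077 + (-1461 - f(-38)/(-5921))) = (-46457 - 7239)*(4077 + (-1461 - (-1117 + (-38)**2 + 29*(-38))/(-22 - 38)/(-5921))) = -53696*(4077 + (-1461 - (-1117 + 1444 - 1102)/(-60)*(-1)/5921)) = -53696*(4077 + (-1461 - (-1/60*(-775))*(-1)/5921)) = -53696*(4077 + (-1461 - 155*(-1)/(12*5921))) = -53696*(4077 + (-1461 - 1*(-5/2292))) = -53696*(4077 + (-1461 + 5/2292)) = -53696*(4077 - 3348607/2292) = -53696*5995877/2292 = -80488652848/573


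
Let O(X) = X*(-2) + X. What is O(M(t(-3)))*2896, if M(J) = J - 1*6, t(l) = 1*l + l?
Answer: 34752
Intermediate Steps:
t(l) = 2*l (t(l) = l + l = 2*l)
M(J) = -6 + J (M(J) = J - 6 = -6 + J)
O(X) = -X (O(X) = -2*X + X = -X)
O(M(t(-3)))*2896 = -(-6 + 2*(-3))*2896 = -(-6 - 6)*2896 = -1*(-12)*2896 = 12*2896 = 34752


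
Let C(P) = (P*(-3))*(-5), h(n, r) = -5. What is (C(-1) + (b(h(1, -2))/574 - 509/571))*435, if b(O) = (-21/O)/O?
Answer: -1618496931/234110 ≈ -6913.4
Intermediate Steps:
b(O) = -21/O**2
C(P) = 15*P (C(P) = -3*P*(-5) = 15*P)
(C(-1) + (b(h(1, -2))/574 - 509/571))*435 = (15*(-1) + (-21/(-5)**2/574 - 509/571))*435 = (-15 + (-21*1/25*(1/574) - 509*1/571))*435 = (-15 + (-21/25*1/574 - 509/571))*435 = (-15 + (-3/2050 - 509/571))*435 = (-15 - 1045163/1170550)*435 = -18603413/1170550*435 = -1618496931/234110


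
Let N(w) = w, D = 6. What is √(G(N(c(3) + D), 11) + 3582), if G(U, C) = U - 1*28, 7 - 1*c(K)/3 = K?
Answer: 2*√893 ≈ 59.766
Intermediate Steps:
c(K) = 21 - 3*K
G(U, C) = -28 + U (G(U, C) = U - 28 = -28 + U)
√(G(N(c(3) + D), 11) + 3582) = √((-28 + ((21 - 3*3) + 6)) + 3582) = √((-28 + ((21 - 9) + 6)) + 3582) = √((-28 + (12 + 6)) + 3582) = √((-28 + 18) + 3582) = √(-10 + 3582) = √3572 = 2*√893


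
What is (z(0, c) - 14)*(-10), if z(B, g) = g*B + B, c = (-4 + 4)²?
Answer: 140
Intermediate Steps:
c = 0 (c = 0² = 0)
z(B, g) = B + B*g (z(B, g) = B*g + B = B + B*g)
(z(0, c) - 14)*(-10) = (0*(1 + 0) - 14)*(-10) = (0*1 - 14)*(-10) = (0 - 14)*(-10) = -14*(-10) = 140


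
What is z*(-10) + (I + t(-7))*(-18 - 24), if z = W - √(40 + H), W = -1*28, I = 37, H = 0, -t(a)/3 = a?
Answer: -2156 + 20*√10 ≈ -2092.8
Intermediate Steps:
t(a) = -3*a
W = -28
z = -28 - 2*√10 (z = -28 - √(40 + 0) = -28 - √40 = -28 - 2*√10 ≈ -34.325)
z*(-10) + (I + t(-7))*(-18 - 24) = (-28 - 2*√10)*(-10) + (37 - 3*(-7))*(-18 - 24) = (280 + 20*√10) + (37 + 21)*(-42) = (280 + 20*√10) + 58*(-42) = (280 + 20*√10) - 2436 = -2156 + 20*√10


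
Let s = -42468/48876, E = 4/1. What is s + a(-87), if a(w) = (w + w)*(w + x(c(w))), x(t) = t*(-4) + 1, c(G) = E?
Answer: 72284065/4073 ≈ 17747.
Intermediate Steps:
E = 4 (E = 4*1 = 4)
c(G) = 4
x(t) = 1 - 4*t (x(t) = -4*t + 1 = 1 - 4*t)
a(w) = 2*w*(-15 + w) (a(w) = (w + w)*(w + (1 - 4*4)) = (2*w)*(w + (1 - 16)) = (2*w)*(w - 15) = (2*w)*(-15 + w) = 2*w*(-15 + w))
s = -3539/4073 (s = -42468*1/48876 = -3539/4073 ≈ -0.86889)
s + a(-87) = -3539/4073 + 2*(-87)*(-15 - 87) = -3539/4073 + 2*(-87)*(-102) = -3539/4073 + 17748 = 72284065/4073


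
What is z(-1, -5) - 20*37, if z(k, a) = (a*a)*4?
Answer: -640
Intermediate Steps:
z(k, a) = 4*a**2 (z(k, a) = a**2*4 = 4*a**2)
z(-1, -5) - 20*37 = 4*(-5)**2 - 20*37 = 4*25 - 740 = 100 - 740 = -640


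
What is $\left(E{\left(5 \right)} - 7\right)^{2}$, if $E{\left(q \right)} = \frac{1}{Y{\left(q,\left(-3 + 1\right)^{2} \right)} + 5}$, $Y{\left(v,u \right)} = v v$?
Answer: $\frac{43681}{900} \approx 48.534$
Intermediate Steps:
$Y{\left(v,u \right)} = v^{2}$
$E{\left(q \right)} = \frac{1}{5 + q^{2}}$ ($E{\left(q \right)} = \frac{1}{q^{2} + 5} = \frac{1}{5 + q^{2}}$)
$\left(E{\left(5 \right)} - 7\right)^{2} = \left(\frac{1}{5 + 5^{2}} - 7\right)^{2} = \left(\frac{1}{5 + 25} - 7\right)^{2} = \left(\frac{1}{30} - 7\right)^{2} = \left(- \frac{209}{30}\right)^{2} = \frac{43681}{900}$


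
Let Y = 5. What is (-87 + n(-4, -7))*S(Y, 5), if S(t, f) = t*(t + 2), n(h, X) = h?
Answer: -3185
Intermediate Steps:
S(t, f) = t*(2 + t)
(-87 + n(-4, -7))*S(Y, 5) = (-87 - 4)*(5*(2 + 5)) = -455*7 = -91*35 = -3185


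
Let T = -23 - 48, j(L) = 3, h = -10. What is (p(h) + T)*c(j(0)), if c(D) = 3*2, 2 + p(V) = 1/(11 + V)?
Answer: -432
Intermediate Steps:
T = -71
p(V) = -2 + 1/(11 + V)
c(D) = 6
(p(h) + T)*c(j(0)) = ((-21 - 2*(-10))/(11 - 10) - 71)*6 = ((-21 + 20)/1 - 71)*6 = (1*(-1) - 71)*6 = (-1 - 71)*6 = -72*6 = -432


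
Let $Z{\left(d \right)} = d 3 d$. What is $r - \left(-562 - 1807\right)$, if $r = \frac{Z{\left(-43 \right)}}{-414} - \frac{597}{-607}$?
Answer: $\frac{197401697}{83766} \approx 2356.6$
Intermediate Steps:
$Z{\left(d \right)} = 3 d^{2}$ ($Z{\left(d \right)} = 3 d d = 3 d^{2}$)
$r = - \frac{1039957}{83766}$ ($r = \frac{3 \left(-43\right)^{2}}{-414} - \frac{597}{-607} = 3 \cdot 1849 \left(- \frac{1}{414}\right) - - \frac{597}{607} = 5547 \left(- \frac{1}{414}\right) + \frac{597}{607} = - \frac{1849}{138} + \frac{597}{607} = - \frac{1039957}{83766} \approx -12.415$)
$r - \left(-562 - 1807\right) = - \frac{1039957}{83766} - \left(-562 - 1807\right) = - \frac{1039957}{83766} - -2369 = - \frac{1039957}{83766} + 2369 = \frac{197401697}{83766}$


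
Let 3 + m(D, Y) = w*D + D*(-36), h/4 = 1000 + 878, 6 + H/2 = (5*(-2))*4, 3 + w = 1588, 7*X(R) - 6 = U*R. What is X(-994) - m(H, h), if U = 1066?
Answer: -62021/7 ≈ -8860.1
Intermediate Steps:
X(R) = 6/7 + 1066*R/7 (X(R) = 6/7 + (1066*R)/7 = 6/7 + 1066*R/7)
w = 1585 (w = -3 + 1588 = 1585)
H = -92 (H = -12 + 2*((5*(-2))*4) = -12 + 2*(-10*4) = -12 + 2*(-40) = -12 - 80 = -92)
h = 7512 (h = 4*(1000 + 878) = 4*1878 = 7512)
m(D, Y) = -3 + 1549*D (m(D, Y) = -3 + (1585*D + D*(-36)) = -3 + (1585*D - 36*D) = -3 + 1549*D)
X(-994) - m(H, h) = (6/7 + (1066/7)*(-994)) - (-3 + 1549*(-92)) = (6/7 - 151372) - (-3 - 142508) = -1059598/7 - 1*(-142511) = -1059598/7 + 142511 = -62021/7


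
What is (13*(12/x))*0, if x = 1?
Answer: 0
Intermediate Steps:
(13*(12/x))*0 = (13*(12/1))*0 = (13*(12*1))*0 = (13*12)*0 = 156*0 = 0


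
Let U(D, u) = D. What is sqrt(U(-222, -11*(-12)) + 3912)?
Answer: 3*sqrt(410) ≈ 60.745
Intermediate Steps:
sqrt(U(-222, -11*(-12)) + 3912) = sqrt(-222 + 3912) = sqrt(3690) = 3*sqrt(410)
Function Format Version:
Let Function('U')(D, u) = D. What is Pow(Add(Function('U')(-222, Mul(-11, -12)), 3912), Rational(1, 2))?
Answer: Mul(3, Pow(410, Rational(1, 2))) ≈ 60.745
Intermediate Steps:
Pow(Add(Function('U')(-222, Mul(-11, -12)), 3912), Rational(1, 2)) = Pow(Add(-222, 3912), Rational(1, 2)) = Pow(3690, Rational(1, 2)) = Mul(3, Pow(410, Rational(1, 2)))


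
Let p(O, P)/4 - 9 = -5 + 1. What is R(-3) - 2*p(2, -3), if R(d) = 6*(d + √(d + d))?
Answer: -58 + 6*I*√6 ≈ -58.0 + 14.697*I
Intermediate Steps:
p(O, P) = 20 (p(O, P) = 36 + 4*(-5 + 1) = 36 + 4*(-4) = 36 - 16 = 20)
R(d) = 6*d + 6*√2*√d (R(d) = 6*(d + √(2*d)) = 6*(d + √2*√d) = 6*d + 6*√2*√d)
R(-3) - 2*p(2, -3) = (6*(-3) + 6*√2*√(-3)) - 2*20 = (-18 + 6*√2*(I*√3)) - 40 = (-18 + 6*I*√6) - 40 = -58 + 6*I*√6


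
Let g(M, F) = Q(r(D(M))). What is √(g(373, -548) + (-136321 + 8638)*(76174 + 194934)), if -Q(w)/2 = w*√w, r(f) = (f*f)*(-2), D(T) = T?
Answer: 2*√(-8653970691 + 51895117*I*√2) ≈ 788.91 + 1.8606e+5*I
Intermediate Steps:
r(f) = -2*f² (r(f) = f²*(-2) = -2*f²)
Q(w) = -2*w^(3/2) (Q(w) = -2*w*√w = -2*w^(3/2))
g(M, F) = -4*√2*(-M²)^(3/2) (g(M, F) = -2*2*√2*(-M²)^(3/2) = -4*√2*(-M²)^(3/2))
√(g(373, -548) + (-136321 + 8638)*(76174 + 194934)) = √(-4*√2*(-1*373²)^(3/2) + (-136321 + 8638)*(76174 + 194934)) = √(-4*√2*(-1*139129)^(3/2) - 127683*271108) = √(-4*√2*(-139129)^(3/2) - 34615882764) = √(-4*√2*(-51895117*I) - 34615882764) = √(207580468*I*√2 - 34615882764) = √(-34615882764 + 207580468*I*√2)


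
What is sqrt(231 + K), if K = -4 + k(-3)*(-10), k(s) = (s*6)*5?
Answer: 7*sqrt(23) ≈ 33.571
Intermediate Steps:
k(s) = 30*s (k(s) = (6*s)*5 = 30*s)
K = 896 (K = -4 + (30*(-3))*(-10) = -4 - 90*(-10) = -4 + 900 = 896)
sqrt(231 + K) = sqrt(231 + 896) = sqrt(1127) = 7*sqrt(23)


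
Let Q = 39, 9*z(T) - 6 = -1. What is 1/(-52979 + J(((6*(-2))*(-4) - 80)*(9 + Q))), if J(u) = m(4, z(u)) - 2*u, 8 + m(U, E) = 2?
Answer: -1/49913 ≈ -2.0035e-5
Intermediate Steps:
z(T) = 5/9 (z(T) = 2/3 + (1/9)*(-1) = 2/3 - 1/9 = 5/9)
m(U, E) = -6 (m(U, E) = -8 + 2 = -6)
J(u) = -6 - 2*u
1/(-52979 + J(((6*(-2))*(-4) - 80)*(9 + Q))) = 1/(-52979 + (-6 - 2*((6*(-2))*(-4) - 80)*(9 + 39))) = 1/(-52979 + (-6 - 2*(-12*(-4) - 80)*48)) = 1/(-52979 + (-6 - 2*(48 - 80)*48)) = 1/(-52979 + (-6 - (-64)*48)) = 1/(-52979 + (-6 - 2*(-1536))) = 1/(-52979 + (-6 + 3072)) = 1/(-52979 + 3066) = 1/(-49913) = -1/49913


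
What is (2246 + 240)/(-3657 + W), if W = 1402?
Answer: -226/205 ≈ -1.1024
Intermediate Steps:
(2246 + 240)/(-3657 + W) = (2246 + 240)/(-3657 + 1402) = 2486/(-2255) = 2486*(-1/2255) = -226/205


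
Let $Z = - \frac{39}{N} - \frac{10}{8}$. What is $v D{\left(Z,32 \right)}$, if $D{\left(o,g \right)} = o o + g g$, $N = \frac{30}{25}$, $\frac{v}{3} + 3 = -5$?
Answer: $- \frac{103827}{2} \approx -51914.0$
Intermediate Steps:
$v = -24$ ($v = -9 + 3 \left(-5\right) = -9 - 15 = -24$)
$N = \frac{6}{5}$ ($N = 30 \cdot \frac{1}{25} = \frac{6}{5} \approx 1.2$)
$Z = - \frac{135}{4}$ ($Z = - \frac{39}{\frac{6}{5}} - \frac{10}{8} = \left(-39\right) \frac{5}{6} - \frac{5}{4} = - \frac{65}{2} - \frac{5}{4} = - \frac{135}{4} \approx -33.75$)
$D{\left(o,g \right)} = g^{2} + o^{2}$ ($D{\left(o,g \right)} = o^{2} + g^{2} = g^{2} + o^{2}$)
$v D{\left(Z,32 \right)} = - 24 \left(32^{2} + \left(- \frac{135}{4}\right)^{2}\right) = - 24 \left(1024 + \frac{18225}{16}\right) = \left(-24\right) \frac{34609}{16} = - \frac{103827}{2}$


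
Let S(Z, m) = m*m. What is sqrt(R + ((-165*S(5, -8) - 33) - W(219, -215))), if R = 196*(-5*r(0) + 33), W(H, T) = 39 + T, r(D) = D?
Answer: I*sqrt(3949) ≈ 62.841*I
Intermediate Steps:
S(Z, m) = m**2
R = 6468 (R = 196*(-5*0 + 33) = 196*(0 + 33) = 196*33 = 6468)
sqrt(R + ((-165*S(5, -8) - 33) - W(219, -215))) = sqrt(6468 + ((-165*(-8)**2 - 33) - (39 - 215))) = sqrt(6468 + ((-165*64 - 33) - 1*(-176))) = sqrt(6468 + ((-10560 - 33) + 176)) = sqrt(6468 + (-10593 + 176)) = sqrt(6468 - 10417) = sqrt(-3949) = I*sqrt(3949)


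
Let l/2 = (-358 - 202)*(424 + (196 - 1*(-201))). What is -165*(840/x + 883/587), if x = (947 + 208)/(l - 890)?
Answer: 64833534705/587 ≈ 1.1045e+8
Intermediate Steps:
l = -919520 (l = 2*((-358 - 202)*(424 + (196 - 1*(-201)))) = 2*(-560*(424 + (196 + 201))) = 2*(-560*(424 + 397)) = 2*(-560*821) = 2*(-459760) = -919520)
x = -231/184082 (x = (947 + 208)/(-919520 - 890) = 1155/(-920410) = 1155*(-1/920410) = -231/184082 ≈ -0.0012549)
-165*(840/x + 883/587) = -165*(840/(-231/184082) + 883/587) = -165*(840*(-184082/231) + 883*(1/587)) = -165*(-7363280/11 + 883/587) = -165*(-4322235647/6457) = 64833534705/587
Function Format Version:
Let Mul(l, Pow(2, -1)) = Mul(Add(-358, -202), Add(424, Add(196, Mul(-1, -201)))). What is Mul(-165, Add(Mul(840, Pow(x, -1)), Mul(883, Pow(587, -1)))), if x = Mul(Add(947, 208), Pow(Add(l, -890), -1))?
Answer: Rational(64833534705, 587) ≈ 1.1045e+8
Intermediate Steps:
l = -919520 (l = Mul(2, Mul(Add(-358, -202), Add(424, Add(196, Mul(-1, -201))))) = Mul(2, Mul(-560, Add(424, Add(196, 201)))) = Mul(2, Mul(-560, Add(424, 397))) = Mul(2, Mul(-560, 821)) = Mul(2, -459760) = -919520)
x = Rational(-231, 184082) (x = Mul(Add(947, 208), Pow(Add(-919520, -890), -1)) = Mul(1155, Pow(-920410, -1)) = Mul(1155, Rational(-1, 920410)) = Rational(-231, 184082) ≈ -0.0012549)
Mul(-165, Add(Mul(840, Pow(x, -1)), Mul(883, Pow(587, -1)))) = Mul(-165, Add(Mul(840, Pow(Rational(-231, 184082), -1)), Mul(883, Pow(587, -1)))) = Mul(-165, Add(Mul(840, Rational(-184082, 231)), Mul(883, Rational(1, 587)))) = Mul(-165, Add(Rational(-7363280, 11), Rational(883, 587))) = Mul(-165, Rational(-4322235647, 6457)) = Rational(64833534705, 587)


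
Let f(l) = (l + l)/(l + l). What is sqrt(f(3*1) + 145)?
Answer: sqrt(146) ≈ 12.083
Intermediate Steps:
f(l) = 1 (f(l) = (2*l)/((2*l)) = (2*l)*(1/(2*l)) = 1)
sqrt(f(3*1) + 145) = sqrt(1 + 145) = sqrt(146)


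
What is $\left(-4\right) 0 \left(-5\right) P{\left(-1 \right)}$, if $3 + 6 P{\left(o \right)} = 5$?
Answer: $0$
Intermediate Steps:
$P{\left(o \right)} = \frac{1}{3}$ ($P{\left(o \right)} = - \frac{1}{2} + \frac{1}{6} \cdot 5 = - \frac{1}{2} + \frac{5}{6} = \frac{1}{3}$)
$\left(-4\right) 0 \left(-5\right) P{\left(-1 \right)} = \left(-4\right) 0 \left(-5\right) \frac{1}{3} = 0 \left(-5\right) \frac{1}{3} = 0 \cdot \frac{1}{3} = 0$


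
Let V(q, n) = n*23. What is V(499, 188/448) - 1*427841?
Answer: -47917111/112 ≈ -4.2783e+5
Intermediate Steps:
V(q, n) = 23*n
V(499, 188/448) - 1*427841 = 23*(188/448) - 1*427841 = 23*(188*(1/448)) - 427841 = 23*(47/112) - 427841 = 1081/112 - 427841 = -47917111/112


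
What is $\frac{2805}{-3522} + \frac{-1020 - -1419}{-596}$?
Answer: $- \frac{512843}{349852} \approx -1.4659$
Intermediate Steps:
$\frac{2805}{-3522} + \frac{-1020 - -1419}{-596} = 2805 \left(- \frac{1}{3522}\right) + \left(-1020 + 1419\right) \left(- \frac{1}{596}\right) = - \frac{935}{1174} + 399 \left(- \frac{1}{596}\right) = - \frac{935}{1174} - \frac{399}{596} = - \frac{512843}{349852}$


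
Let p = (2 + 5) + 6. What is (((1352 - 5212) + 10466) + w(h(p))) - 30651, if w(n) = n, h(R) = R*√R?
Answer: -24045 + 13*√13 ≈ -23998.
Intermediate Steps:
p = 13 (p = 7 + 6 = 13)
h(R) = R^(3/2)
(((1352 - 5212) + 10466) + w(h(p))) - 30651 = (((1352 - 5212) + 10466) + 13^(3/2)) - 30651 = ((-3860 + 10466) + 13*√13) - 30651 = (6606 + 13*√13) - 30651 = -24045 + 13*√13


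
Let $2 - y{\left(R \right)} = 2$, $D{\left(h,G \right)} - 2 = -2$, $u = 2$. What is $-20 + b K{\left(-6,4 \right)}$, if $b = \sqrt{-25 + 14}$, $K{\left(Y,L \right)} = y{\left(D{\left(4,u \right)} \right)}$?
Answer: $-20$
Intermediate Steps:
$D{\left(h,G \right)} = 0$ ($D{\left(h,G \right)} = 2 - 2 = 0$)
$y{\left(R \right)} = 0$ ($y{\left(R \right)} = 2 - 2 = 0$)
$K{\left(Y,L \right)} = 0$
$b = i \sqrt{11}$ ($b = \sqrt{-11} = i \sqrt{11} \approx 3.3166 i$)
$-20 + b K{\left(-6,4 \right)} = -20 + i \sqrt{11} \cdot 0 = -20 + 0 = -20$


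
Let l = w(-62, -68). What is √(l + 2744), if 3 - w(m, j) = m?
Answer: 53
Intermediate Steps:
w(m, j) = 3 - m
l = 65 (l = 3 - 1*(-62) = 3 + 62 = 65)
√(l + 2744) = √(65 + 2744) = √2809 = 53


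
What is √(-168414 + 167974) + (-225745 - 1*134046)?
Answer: -359791 + 2*I*√110 ≈ -3.5979e+5 + 20.976*I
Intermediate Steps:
√(-168414 + 167974) + (-225745 - 1*134046) = √(-440) + (-225745 - 134046) = 2*I*√110 - 359791 = -359791 + 2*I*√110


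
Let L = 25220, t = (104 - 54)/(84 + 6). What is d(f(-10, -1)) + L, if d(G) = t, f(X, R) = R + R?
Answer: 226985/9 ≈ 25221.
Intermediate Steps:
f(X, R) = 2*R
t = 5/9 (t = 50/90 = 50*(1/90) = 5/9 ≈ 0.55556)
d(G) = 5/9
d(f(-10, -1)) + L = 5/9 + 25220 = 226985/9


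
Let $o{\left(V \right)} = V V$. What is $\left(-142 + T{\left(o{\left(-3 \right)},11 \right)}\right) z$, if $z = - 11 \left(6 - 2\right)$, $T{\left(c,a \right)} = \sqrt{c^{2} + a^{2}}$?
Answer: $6248 - 44 \sqrt{202} \approx 5622.6$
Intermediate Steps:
$o{\left(V \right)} = V^{2}$
$T{\left(c,a \right)} = \sqrt{a^{2} + c^{2}}$
$z = -44$ ($z = \left(-11\right) 4 = -44$)
$\left(-142 + T{\left(o{\left(-3 \right)},11 \right)}\right) z = \left(-142 + \sqrt{11^{2} + \left(\left(-3\right)^{2}\right)^{2}}\right) \left(-44\right) = \left(-142 + \sqrt{121 + 9^{2}}\right) \left(-44\right) = \left(-142 + \sqrt{121 + 81}\right) \left(-44\right) = \left(-142 + \sqrt{202}\right) \left(-44\right) = 6248 - 44 \sqrt{202}$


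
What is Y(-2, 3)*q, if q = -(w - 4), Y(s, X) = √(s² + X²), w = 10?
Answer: -6*√13 ≈ -21.633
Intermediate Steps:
Y(s, X) = √(X² + s²)
q = -6 (q = -(10 - 4) = -1*6 = -6)
Y(-2, 3)*q = √(3² + (-2)²)*(-6) = √(9 + 4)*(-6) = √13*(-6) = -6*√13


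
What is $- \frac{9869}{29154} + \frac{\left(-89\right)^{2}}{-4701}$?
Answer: $- \frac{30813667}{15228106} \approx -2.0235$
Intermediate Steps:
$- \frac{9869}{29154} + \frac{\left(-89\right)^{2}}{-4701} = \left(-9869\right) \frac{1}{29154} + 7921 \left(- \frac{1}{4701}\right) = - \frac{9869}{29154} - \frac{7921}{4701} = - \frac{30813667}{15228106}$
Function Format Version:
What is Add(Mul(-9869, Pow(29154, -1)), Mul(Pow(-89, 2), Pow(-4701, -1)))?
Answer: Rational(-30813667, 15228106) ≈ -2.0235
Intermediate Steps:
Add(Mul(-9869, Pow(29154, -1)), Mul(Pow(-89, 2), Pow(-4701, -1))) = Add(Mul(-9869, Rational(1, 29154)), Mul(7921, Rational(-1, 4701))) = Add(Rational(-9869, 29154), Rational(-7921, 4701)) = Rational(-30813667, 15228106)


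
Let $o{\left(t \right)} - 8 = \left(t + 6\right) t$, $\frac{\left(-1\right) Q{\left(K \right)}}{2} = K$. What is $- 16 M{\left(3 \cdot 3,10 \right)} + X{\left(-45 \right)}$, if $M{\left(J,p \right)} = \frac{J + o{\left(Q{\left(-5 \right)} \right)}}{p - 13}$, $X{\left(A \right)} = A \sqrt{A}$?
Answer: $944 - 135 i \sqrt{5} \approx 944.0 - 301.87 i$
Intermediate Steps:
$Q{\left(K \right)} = - 2 K$
$o{\left(t \right)} = 8 + t \left(6 + t\right)$ ($o{\left(t \right)} = 8 + \left(t + 6\right) t = 8 + \left(6 + t\right) t = 8 + t \left(6 + t\right)$)
$X{\left(A \right)} = A^{\frac{3}{2}}$
$M{\left(J,p \right)} = \frac{168 + J}{-13 + p}$ ($M{\left(J,p \right)} = \frac{J + \left(8 + \left(\left(-2\right) \left(-5\right)\right)^{2} + 6 \left(\left(-2\right) \left(-5\right)\right)\right)}{p - 13} = \frac{J + \left(8 + 10^{2} + 6 \cdot 10\right)}{-13 + p} = \frac{J + \left(8 + 100 + 60\right)}{-13 + p} = \frac{J + 168}{-13 + p} = \frac{168 + J}{-13 + p}$)
$- 16 M{\left(3 \cdot 3,10 \right)} + X{\left(-45 \right)} = - 16 \frac{168 + 3 \cdot 3}{-13 + 10} + \left(-45\right)^{\frac{3}{2}} = - 16 \frac{168 + 9}{-3} - 135 i \sqrt{5} = - 16 \left(\left(- \frac{1}{3}\right) 177\right) - 135 i \sqrt{5} = \left(-16\right) \left(-59\right) - 135 i \sqrt{5} = 944 - 135 i \sqrt{5}$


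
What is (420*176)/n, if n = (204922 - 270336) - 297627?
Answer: -10560/51863 ≈ -0.20361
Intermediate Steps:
n = -363041 (n = -65414 - 297627 = -363041)
(420*176)/n = (420*176)/(-363041) = 73920*(-1/363041) = -10560/51863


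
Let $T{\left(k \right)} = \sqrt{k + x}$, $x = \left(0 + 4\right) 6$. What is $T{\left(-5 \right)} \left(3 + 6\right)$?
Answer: $9 \sqrt{19} \approx 39.23$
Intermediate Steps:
$x = 24$ ($x = 4 \cdot 6 = 24$)
$T{\left(k \right)} = \sqrt{24 + k}$ ($T{\left(k \right)} = \sqrt{k + 24} = \sqrt{24 + k}$)
$T{\left(-5 \right)} \left(3 + 6\right) = \sqrt{24 - 5} \left(3 + 6\right) = \sqrt{19} \cdot 9 = 9 \sqrt{19}$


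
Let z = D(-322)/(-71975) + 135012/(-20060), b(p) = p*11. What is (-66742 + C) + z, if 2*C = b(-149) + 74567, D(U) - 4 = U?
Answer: -2186282382631/72190925 ≈ -30285.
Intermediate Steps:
D(U) = 4 + U
b(p) = 11*p
C = 36464 (C = (11*(-149) + 74567)/2 = (-1639 + 74567)/2 = (½)*72928 = 36464)
z = -485555481/72190925 (z = (4 - 322)/(-71975) + 135012/(-20060) = -318*(-1/71975) + 135012*(-1/20060) = 318/71975 - 33753/5015 = -485555481/72190925 ≈ -6.7260)
(-66742 + C) + z = (-66742 + 36464) - 485555481/72190925 = -30278 - 485555481/72190925 = -2186282382631/72190925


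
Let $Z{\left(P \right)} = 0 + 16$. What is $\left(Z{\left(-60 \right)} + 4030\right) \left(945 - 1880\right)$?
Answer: $-3783010$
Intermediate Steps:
$Z{\left(P \right)} = 16$
$\left(Z{\left(-60 \right)} + 4030\right) \left(945 - 1880\right) = \left(16 + 4030\right) \left(945 - 1880\right) = 4046 \left(-935\right) = -3783010$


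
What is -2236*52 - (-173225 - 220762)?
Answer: 277715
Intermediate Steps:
-2236*52 - (-173225 - 220762) = -116272 - 1*(-393987) = -116272 + 393987 = 277715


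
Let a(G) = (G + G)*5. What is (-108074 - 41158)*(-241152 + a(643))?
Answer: 35028033504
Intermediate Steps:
a(G) = 10*G (a(G) = (2*G)*5 = 10*G)
(-108074 - 41158)*(-241152 + a(643)) = (-108074 - 41158)*(-241152 + 10*643) = -149232*(-241152 + 6430) = -149232*(-234722) = 35028033504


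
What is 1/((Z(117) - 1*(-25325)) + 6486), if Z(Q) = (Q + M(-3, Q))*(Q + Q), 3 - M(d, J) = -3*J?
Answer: 1/142025 ≈ 7.0410e-6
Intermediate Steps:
M(d, J) = 3 + 3*J (M(d, J) = 3 - (-3)*J = 3 + 3*J)
Z(Q) = 2*Q*(3 + 4*Q) (Z(Q) = (Q + (3 + 3*Q))*(Q + Q) = (3 + 4*Q)*(2*Q) = 2*Q*(3 + 4*Q))
1/((Z(117) - 1*(-25325)) + 6486) = 1/((2*117*(3 + 4*117) - 1*(-25325)) + 6486) = 1/((2*117*(3 + 468) + 25325) + 6486) = 1/((2*117*471 + 25325) + 6486) = 1/((110214 + 25325) + 6486) = 1/(135539 + 6486) = 1/142025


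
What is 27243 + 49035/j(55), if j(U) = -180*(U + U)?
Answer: 35957491/1320 ≈ 27241.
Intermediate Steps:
j(U) = -360*U
27243 + 49035/j(55) = 27243 + 49035/((-360*55)) = 27243 + 49035/(-19800) = 27243 + 49035*(-1/19800) = 27243 - 3269/1320 = 35957491/1320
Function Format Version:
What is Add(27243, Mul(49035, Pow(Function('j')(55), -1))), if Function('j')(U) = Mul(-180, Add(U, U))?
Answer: Rational(35957491, 1320) ≈ 27241.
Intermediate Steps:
Function('j')(U) = Mul(-360, U) (Function('j')(U) = Mul(-180, Mul(2, U)) = Mul(-360, U))
Add(27243, Mul(49035, Pow(Function('j')(55), -1))) = Add(27243, Mul(49035, Pow(Mul(-360, 55), -1))) = Add(27243, Mul(49035, Pow(-19800, -1))) = Add(27243, Mul(49035, Rational(-1, 19800))) = Add(27243, Rational(-3269, 1320)) = Rational(35957491, 1320)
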